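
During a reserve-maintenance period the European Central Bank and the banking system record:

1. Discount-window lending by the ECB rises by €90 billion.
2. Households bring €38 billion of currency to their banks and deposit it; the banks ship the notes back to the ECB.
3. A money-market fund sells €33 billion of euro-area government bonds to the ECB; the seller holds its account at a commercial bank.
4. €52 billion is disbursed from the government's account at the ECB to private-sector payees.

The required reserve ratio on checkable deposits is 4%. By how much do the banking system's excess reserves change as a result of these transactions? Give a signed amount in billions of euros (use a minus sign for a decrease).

+€208.08 billion

Discount-window loan €90 billion: reserves +€90B, deposits 0.
Currency deposit €38 billion: reserves +€38B, deposits +€38B.
Asset purchase (from non-banks) €33 billion: reserves +€33B, deposits +€33B.
Government spending €52 billion: reserves +€52B, deposits +€52B.
Totals: Δreserves = +€213B, Δdeposits = +€123B.
Δrequired reserves = 4% × +€123B = +€4.92B.
Δexcess reserves = Δreserves − Δrequired = +€213B − (+€4.92B) = +€208.08 billion.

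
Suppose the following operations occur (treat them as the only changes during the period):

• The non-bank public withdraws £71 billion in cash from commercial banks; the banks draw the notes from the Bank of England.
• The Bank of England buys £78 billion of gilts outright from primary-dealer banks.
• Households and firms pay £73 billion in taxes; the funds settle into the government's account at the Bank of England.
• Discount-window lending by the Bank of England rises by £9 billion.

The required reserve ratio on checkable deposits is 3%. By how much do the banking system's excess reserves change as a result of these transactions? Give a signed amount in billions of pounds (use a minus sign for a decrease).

-£52.68 billion

Currency withdrawal £71 billion: reserves −£71B, deposits −£71B.
OMO purchase (from banks) £78 billion: reserves +£78B, deposits 0.
Government account inflow £73 billion: reserves −£73B, deposits −£73B.
Discount-window loan £9 billion: reserves +£9B, deposits 0.
Totals: Δreserves = −£57B, Δdeposits = −£144B.
Δrequired reserves = 3% × −£144B = −£4.32B.
Δexcess reserves = Δreserves − Δrequired = −£57B − (−£4.32B) = -£52.68 billion.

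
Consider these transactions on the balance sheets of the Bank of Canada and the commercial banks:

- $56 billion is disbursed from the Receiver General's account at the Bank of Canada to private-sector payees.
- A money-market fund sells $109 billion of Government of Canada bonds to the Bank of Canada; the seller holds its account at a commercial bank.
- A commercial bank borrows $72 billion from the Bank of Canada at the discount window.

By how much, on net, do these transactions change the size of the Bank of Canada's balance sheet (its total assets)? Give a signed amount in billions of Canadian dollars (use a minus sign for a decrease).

Government spending $56 billion: only the composition of liabilities changes → 0.
Asset purchase (from non-banks) $109 billion: a Bank of Canada asset is acquired → +$109B.
Discount-window loan $72 billion: a Bank of Canada asset is acquired → +$72B.
Net: 0 + 109 + 72 = +$181 billion.

+$181 billion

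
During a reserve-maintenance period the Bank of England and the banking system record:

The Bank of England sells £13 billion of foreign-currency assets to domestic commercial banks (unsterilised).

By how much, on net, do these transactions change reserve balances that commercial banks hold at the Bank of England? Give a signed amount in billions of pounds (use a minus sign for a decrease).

-£13 billion

FX sale £13 billion: the buying banks pay out of their reserve balances → −£13B.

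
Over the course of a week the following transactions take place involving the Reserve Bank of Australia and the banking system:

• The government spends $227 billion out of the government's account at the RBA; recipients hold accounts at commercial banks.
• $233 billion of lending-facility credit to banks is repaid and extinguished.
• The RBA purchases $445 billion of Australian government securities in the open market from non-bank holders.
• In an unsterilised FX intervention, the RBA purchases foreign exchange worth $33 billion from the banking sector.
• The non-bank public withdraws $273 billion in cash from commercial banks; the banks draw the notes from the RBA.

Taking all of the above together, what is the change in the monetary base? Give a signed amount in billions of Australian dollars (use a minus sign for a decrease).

Government spending $227 billion: a non-base liability converts back to reserves → +$227B.
Discount-window repayment $233 billion: RBA balance sheet contracts → −$233B.
Asset purchase (from non-banks) $445 billion: RBA balance sheet expands → +$445B.
FX purchase $33 billion: RBA balance sheet expands → +$33B.
Currency withdrawal $273 billion: just a shift between currency and reserves — both are base money → 0.
Net: 227 − 233 + 445 + 33 + 0 = +$472 billion.

+$472 billion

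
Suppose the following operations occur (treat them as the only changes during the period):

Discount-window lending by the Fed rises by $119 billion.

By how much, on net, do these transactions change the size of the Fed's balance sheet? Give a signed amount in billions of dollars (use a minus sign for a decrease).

Fed balance sheet:
  Assets:      Loans to banks +$119B
  Liabilities: Bank reserves +$119B
Commercial banking system:
  Assets:      Reserves at CB +$119B
  Liabilities: Borrowings from CB +$119B
Change in total Fed assets = +$119 billion.

+$119 billion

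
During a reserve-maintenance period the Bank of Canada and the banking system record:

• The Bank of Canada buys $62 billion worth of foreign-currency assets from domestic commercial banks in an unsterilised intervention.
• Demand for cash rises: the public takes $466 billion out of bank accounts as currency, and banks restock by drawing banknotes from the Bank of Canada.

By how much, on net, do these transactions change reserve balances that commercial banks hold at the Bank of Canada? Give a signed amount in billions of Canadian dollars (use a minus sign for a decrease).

FX purchase $62 billion: the Bank of Canada pays by crediting reserve accounts → +$62B.
Currency withdrawal $466 billion: banks swap reserves for currency → −$466B.
Net: 62 − 466 = -$404 billion.

-$404 billion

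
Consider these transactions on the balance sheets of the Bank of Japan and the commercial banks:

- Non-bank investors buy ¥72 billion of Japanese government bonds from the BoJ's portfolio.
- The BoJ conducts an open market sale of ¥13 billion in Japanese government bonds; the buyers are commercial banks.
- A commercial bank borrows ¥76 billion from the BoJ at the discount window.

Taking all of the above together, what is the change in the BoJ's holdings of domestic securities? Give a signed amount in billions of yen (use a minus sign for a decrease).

-¥85 billion

Asset sale (to non-banks) ¥72 billion: securities removed from the BoJ's portfolio → −¥72B.
OMO sale (to banks) ¥13 billion: securities removed from the BoJ's portfolio → −¥13B.
Discount-window loan ¥76 billion: the BoJ's securities portfolio is untouched → 0.
Net: −72 − 13 + 0 = -¥85 billion.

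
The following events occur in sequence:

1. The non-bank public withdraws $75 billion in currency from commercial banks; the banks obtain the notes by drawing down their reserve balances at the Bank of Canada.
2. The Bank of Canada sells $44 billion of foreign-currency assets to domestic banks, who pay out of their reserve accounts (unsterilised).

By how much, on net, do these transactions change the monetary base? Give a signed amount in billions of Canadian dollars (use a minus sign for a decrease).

Bank of Canada balance sheet:
  Assets:      Foreign assets −$44B
  Liabilities: Bank reserves −$119B, Currency in circulation +$75B
Commercial banking system:
  Assets:      Reserves at CB −$119B, Foreign assets +$44B
  Liabilities: Checkable deposits −$75B
Monetary base = currency + reserves: +$75B + (−$119B) = -$44 billion.

-$44 billion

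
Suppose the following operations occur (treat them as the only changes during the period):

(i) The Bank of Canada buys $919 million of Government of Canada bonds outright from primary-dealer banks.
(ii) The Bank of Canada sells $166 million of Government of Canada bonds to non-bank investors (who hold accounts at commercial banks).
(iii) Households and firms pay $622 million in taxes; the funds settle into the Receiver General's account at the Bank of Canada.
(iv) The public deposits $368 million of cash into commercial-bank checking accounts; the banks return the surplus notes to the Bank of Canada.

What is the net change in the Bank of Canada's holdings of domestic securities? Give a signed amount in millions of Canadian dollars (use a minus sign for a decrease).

+$753 million

Bank of Canada balance sheet:
  Assets:      Securities +$753M
  Liabilities: Bank reserves +$499M, Currency in circulation −$368M, Government deposits +$622M
Commercial banking system:
  Assets:      Reserves at CB +$499M, Securities −$919M
  Liabilities: Checkable deposits −$420M
So the change in the Bank of Canada's holdings of domestic securities is +$753 million.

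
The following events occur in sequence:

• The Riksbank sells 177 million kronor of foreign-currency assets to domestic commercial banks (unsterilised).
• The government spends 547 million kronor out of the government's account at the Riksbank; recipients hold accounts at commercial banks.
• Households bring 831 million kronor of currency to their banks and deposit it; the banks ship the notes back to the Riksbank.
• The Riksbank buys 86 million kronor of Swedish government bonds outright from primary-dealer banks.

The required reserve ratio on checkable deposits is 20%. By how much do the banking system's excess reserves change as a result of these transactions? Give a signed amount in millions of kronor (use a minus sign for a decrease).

FX sale 177 million kronor: reserves −177M, deposits 0.
Government spending 547 million kronor: reserves +547M, deposits +547M.
Currency deposit 831 million kronor: reserves +831M, deposits +831M.
OMO purchase (from banks) 86 million kronor: reserves +86M, deposits 0.
Totals: Δreserves = +1287M, Δdeposits = +1378M.
Δrequired reserves = 20% × +1378M = +275.6M.
Δexcess reserves = Δreserves − Δrequired = +1287M − (+275.6M) = +1011.4 million.

+1011.4 million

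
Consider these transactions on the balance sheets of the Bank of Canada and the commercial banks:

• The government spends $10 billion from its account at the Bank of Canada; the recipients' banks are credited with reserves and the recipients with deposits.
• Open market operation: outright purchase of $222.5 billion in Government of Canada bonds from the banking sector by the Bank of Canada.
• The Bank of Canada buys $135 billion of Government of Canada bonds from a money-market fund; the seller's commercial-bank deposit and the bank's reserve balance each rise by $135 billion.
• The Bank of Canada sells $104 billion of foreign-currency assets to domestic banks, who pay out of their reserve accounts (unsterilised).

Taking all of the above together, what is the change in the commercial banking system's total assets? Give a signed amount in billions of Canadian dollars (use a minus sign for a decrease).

Bank of Canada balance sheet:
  Assets:      Securities +$357.5B, Foreign assets −$104B
  Liabilities: Bank reserves +$263.5B, Government deposits −$10B
Commercial banking system:
  Assets:      Reserves at CB +$263.5B, Securities −$222.5B, Foreign assets +$104B
  Liabilities: Checkable deposits +$145B
Change in total bank assets = +$145 billion.

+$145 billion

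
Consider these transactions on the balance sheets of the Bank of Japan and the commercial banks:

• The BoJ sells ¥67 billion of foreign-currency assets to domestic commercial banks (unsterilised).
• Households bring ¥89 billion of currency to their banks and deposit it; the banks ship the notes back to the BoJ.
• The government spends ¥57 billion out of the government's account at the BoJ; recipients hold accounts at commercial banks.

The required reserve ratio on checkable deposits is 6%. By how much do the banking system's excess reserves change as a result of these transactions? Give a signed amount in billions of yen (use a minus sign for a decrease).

FX sale ¥67 billion: reserves −¥67B, deposits 0.
Currency deposit ¥89 billion: reserves +¥89B, deposits +¥89B.
Government spending ¥57 billion: reserves +¥57B, deposits +¥57B.
Totals: Δreserves = +¥79B, Δdeposits = +¥146B.
Δrequired reserves = 6% × +¥146B = +¥8.76B.
Δexcess reserves = Δreserves − Δrequired = +¥79B − (+¥8.76B) = +¥70.24 billion.

+¥70.24 billion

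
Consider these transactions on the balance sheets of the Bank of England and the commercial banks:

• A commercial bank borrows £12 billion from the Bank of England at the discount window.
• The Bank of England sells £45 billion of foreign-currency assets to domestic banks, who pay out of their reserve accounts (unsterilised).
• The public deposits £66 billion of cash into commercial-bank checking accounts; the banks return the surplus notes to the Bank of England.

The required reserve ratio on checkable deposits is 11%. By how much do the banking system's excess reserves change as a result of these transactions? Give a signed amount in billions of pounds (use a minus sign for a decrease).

Discount-window loan £12 billion: reserves +£12B, deposits 0.
FX sale £45 billion: reserves −£45B, deposits 0.
Currency deposit £66 billion: reserves +£66B, deposits +£66B.
Totals: Δreserves = +£33B, Δdeposits = +£66B.
Δrequired reserves = 11% × +£66B = +£7.26B.
Δexcess reserves = Δreserves − Δrequired = +£33B − (+£7.26B) = +£25.74 billion.

+£25.74 billion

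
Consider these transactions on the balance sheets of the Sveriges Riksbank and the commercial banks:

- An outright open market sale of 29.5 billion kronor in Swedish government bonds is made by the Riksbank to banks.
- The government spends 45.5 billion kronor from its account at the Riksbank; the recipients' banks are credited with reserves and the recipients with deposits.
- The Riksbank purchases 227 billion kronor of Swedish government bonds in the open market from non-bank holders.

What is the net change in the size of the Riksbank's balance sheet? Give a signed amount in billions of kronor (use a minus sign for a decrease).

Riksbank balance sheet:
  Assets:      Securities +197.5B
  Liabilities: Bank reserves +243B, Government deposits −45.5B
Commercial banking system:
  Assets:      Reserves at CB +243B, Securities +29.5B
  Liabilities: Checkable deposits +272.5B
Change in total Riksbank assets = +197.5 billion.

+197.5 billion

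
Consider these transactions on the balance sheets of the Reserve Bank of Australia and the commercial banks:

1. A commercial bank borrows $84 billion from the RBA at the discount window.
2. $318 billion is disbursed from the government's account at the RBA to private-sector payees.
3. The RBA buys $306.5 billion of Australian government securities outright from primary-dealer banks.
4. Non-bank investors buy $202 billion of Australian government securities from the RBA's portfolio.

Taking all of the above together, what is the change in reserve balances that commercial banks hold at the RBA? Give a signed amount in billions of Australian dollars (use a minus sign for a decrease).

+$506.5 billion

Discount-window loan $84 billion: the loan is credited to the bank's reserve account → +$84B.
Government spending $318 billion: government payments flow into bank reserve accounts → +$318B.
OMO purchase (from banks) $306.5 billion: the RBA pays by crediting reserve accounts → +$306.5B.
Asset sale (to non-banks) $202 billion: the non-bank buyers' banks settle from reserves → −$202B.
Net: 84 + 318 + 306.5 − 202 = +$506.5 billion.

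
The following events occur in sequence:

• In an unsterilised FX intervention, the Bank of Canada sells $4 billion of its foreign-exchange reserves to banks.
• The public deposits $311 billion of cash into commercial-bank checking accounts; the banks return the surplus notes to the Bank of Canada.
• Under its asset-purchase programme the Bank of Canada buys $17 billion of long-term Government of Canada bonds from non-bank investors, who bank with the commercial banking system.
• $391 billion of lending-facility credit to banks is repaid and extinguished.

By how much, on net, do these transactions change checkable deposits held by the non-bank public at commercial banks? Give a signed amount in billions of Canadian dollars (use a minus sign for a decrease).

FX sale $4 billion: the counterparty is a bank, so public deposits are unchanged → 0.
Currency deposit $311 billion: non-bank counterparties' bank balances rise → +$311B.
Asset purchase (from non-banks) $17 billion: non-bank counterparties' bank balances rise → +$17B.
Discount-window repayment $391 billion: the counterparty is a bank, so public deposits are unchanged → 0.
Net: 0 + 311 + 17 + 0 = +$328 billion.

+$328 billion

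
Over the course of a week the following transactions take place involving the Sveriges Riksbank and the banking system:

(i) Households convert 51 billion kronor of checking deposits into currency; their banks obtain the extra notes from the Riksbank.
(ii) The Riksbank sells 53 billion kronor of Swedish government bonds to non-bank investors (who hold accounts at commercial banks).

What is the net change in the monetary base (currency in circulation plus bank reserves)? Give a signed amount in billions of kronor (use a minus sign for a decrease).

Currency withdrawal 51 billion kronor: just a shift between currency and reserves — both are base money → 0.
Asset sale (to non-banks) 53 billion kronor: Riksbank balance sheet contracts → −53B.
Net: 0 − 53 = -53 billion.

-53 billion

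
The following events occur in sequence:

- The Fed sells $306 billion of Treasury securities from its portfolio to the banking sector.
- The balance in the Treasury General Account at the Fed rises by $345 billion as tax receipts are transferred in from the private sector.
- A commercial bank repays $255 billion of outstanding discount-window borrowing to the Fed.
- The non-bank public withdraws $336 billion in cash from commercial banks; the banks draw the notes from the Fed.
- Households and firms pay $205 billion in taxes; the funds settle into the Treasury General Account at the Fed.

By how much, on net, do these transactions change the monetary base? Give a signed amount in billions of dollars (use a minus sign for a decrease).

-$1111 billion

OMO sale (to banks) $306 billion: Fed balance sheet contracts → −$306B.
Government account inflow $345 billion: reserves shift to a non-base liability → −$345B.
Discount-window repayment $255 billion: Fed balance sheet contracts → −$255B.
Currency withdrawal $336 billion: just a shift between currency and reserves — both are base money → 0.
Government account inflow $205 billion: reserves shift to a non-base liability → −$205B.
Net: −306 − 345 − 255 + 0 − 205 = -$1111 billion.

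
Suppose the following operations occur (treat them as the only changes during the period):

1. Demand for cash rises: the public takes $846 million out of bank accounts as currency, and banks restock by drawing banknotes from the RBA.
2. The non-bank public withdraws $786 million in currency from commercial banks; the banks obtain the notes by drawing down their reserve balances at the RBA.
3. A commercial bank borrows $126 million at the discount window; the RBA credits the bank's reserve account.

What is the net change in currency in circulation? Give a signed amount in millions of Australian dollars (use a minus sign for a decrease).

Currency withdrawal $846 million: notes leave the central bank → +$846M.
Currency withdrawal $786 million: notes leave the central bank → +$786M.
Discount-window loan $126 million: no currency enters or leaves circulation → 0.
Net: 846 + 786 + 0 = +$1632 million.

+$1632 million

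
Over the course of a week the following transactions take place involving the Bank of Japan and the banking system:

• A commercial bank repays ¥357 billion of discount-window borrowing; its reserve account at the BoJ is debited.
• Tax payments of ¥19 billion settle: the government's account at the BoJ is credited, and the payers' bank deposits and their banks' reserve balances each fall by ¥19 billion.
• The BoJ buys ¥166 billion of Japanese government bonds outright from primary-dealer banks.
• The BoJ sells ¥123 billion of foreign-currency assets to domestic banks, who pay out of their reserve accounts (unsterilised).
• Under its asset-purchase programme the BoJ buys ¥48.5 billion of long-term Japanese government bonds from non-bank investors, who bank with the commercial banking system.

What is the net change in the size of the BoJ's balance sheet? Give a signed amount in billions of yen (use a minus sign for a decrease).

BoJ balance sheet:
  Assets:      Securities +¥214.5B, Loans to banks −¥357B, Foreign assets −¥123B
  Liabilities: Bank reserves −¥284.5B, Government deposits +¥19B
Commercial banking system:
  Assets:      Reserves at CB −¥284.5B, Securities −¥166B, Foreign assets +¥123B
  Liabilities: Checkable deposits +¥29.5B, Borrowings from CB −¥357B
Change in total BoJ assets = -¥265.5 billion.

-¥265.5 billion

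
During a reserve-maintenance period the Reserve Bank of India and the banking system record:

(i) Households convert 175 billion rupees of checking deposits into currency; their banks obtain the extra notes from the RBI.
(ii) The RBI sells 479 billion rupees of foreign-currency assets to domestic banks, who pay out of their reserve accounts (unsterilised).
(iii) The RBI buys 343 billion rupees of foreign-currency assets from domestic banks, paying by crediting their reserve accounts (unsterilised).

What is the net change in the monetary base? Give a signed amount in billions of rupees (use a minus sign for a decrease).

-136 billion

Currency withdrawal 175 billion rupees: just a shift between currency and reserves — both are base money → 0.
FX sale 479 billion rupees: RBI balance sheet contracts → −479B.
FX purchase 343 billion rupees: RBI balance sheet expands → +343B.
Net: 0 − 479 + 343 = -136 billion.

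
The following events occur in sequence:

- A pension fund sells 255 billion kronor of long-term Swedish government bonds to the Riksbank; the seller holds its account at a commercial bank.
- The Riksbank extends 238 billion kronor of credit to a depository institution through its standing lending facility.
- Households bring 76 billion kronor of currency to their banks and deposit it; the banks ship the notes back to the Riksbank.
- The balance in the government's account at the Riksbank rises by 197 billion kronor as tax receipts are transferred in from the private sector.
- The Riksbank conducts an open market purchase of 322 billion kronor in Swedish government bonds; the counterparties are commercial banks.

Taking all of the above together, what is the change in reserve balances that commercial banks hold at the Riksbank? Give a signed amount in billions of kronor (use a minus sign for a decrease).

+694 billion

Asset purchase (from non-banks) 255 billion kronor: the Riksbank pays by crediting reserve accounts → +255B.
Discount-window loan 238 billion kronor: the loan is credited to the bank's reserve account → +238B.
Currency deposit 76 billion kronor: returned notes are swapped for reserve credit → +76B.
Government account inflow 197 billion kronor: funds move from bank reserves into the government account → −197B.
OMO purchase (from banks) 322 billion kronor: the Riksbank pays by crediting reserve accounts → +322B.
Net: 255 + 238 + 76 − 197 + 322 = +694 billion.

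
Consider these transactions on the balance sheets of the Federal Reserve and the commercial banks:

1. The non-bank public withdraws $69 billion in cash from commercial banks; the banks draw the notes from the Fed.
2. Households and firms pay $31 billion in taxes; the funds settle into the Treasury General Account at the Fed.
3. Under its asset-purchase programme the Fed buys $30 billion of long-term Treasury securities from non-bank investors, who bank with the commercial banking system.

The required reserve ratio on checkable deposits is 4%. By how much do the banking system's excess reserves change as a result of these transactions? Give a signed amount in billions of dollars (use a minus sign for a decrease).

-$67.2 billion

Currency withdrawal $69 billion: reserves −$69B, deposits −$69B.
Government account inflow $31 billion: reserves −$31B, deposits −$31B.
Asset purchase (from non-banks) $30 billion: reserves +$30B, deposits +$30B.
Totals: Δreserves = −$70B, Δdeposits = −$70B.
Δrequired reserves = 4% × −$70B = −$2.8B.
Δexcess reserves = Δreserves − Δrequired = −$70B − (−$2.8B) = -$67.2 billion.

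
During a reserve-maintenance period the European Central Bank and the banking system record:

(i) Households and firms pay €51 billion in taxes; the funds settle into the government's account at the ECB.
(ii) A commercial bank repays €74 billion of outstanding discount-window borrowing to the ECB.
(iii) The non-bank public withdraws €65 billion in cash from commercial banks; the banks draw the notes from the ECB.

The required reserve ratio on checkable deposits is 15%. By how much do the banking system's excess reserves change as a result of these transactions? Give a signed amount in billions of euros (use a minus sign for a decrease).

-€172.6 billion

Government account inflow €51 billion: reserves −€51B, deposits −€51B.
Discount-window repayment €74 billion: reserves −€74B, deposits 0.
Currency withdrawal €65 billion: reserves −€65B, deposits −€65B.
Totals: Δreserves = −€190B, Δdeposits = −€116B.
Δrequired reserves = 15% × −€116B = −€17.4B.
Δexcess reserves = Δreserves − Δrequired = −€190B − (−€17.4B) = -€172.6 billion.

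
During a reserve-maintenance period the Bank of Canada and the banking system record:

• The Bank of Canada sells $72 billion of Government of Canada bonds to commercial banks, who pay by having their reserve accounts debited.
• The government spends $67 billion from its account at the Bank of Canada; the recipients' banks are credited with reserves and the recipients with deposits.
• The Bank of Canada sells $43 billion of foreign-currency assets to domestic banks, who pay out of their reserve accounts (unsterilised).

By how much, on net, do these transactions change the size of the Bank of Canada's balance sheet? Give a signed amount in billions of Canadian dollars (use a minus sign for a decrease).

-$115 billion

Bank of Canada balance sheet:
  Assets:      Securities −$72B, Foreign assets −$43B
  Liabilities: Bank reserves −$48B, Government deposits −$67B
Change in total Bank of Canada assets = -$115 billion.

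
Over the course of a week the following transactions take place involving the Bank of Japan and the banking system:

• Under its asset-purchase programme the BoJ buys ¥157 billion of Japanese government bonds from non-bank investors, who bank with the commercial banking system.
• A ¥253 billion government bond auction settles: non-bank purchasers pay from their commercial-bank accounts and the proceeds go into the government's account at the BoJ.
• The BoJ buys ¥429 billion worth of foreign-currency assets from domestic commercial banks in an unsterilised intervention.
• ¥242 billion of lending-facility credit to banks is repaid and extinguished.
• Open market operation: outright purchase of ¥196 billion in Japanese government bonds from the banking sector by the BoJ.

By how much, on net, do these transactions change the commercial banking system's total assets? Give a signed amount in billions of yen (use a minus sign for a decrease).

BoJ balance sheet:
  Assets:      Securities +¥353B, Loans to banks −¥242B, Foreign assets +¥429B
  Liabilities: Bank reserves +¥287B, Government deposits +¥253B
Commercial banking system:
  Assets:      Reserves at CB +¥287B, Securities −¥196B, Foreign assets −¥429B
  Liabilities: Checkable deposits −¥96B, Borrowings from CB −¥242B
Change in total bank assets = -¥338 billion.

-¥338 billion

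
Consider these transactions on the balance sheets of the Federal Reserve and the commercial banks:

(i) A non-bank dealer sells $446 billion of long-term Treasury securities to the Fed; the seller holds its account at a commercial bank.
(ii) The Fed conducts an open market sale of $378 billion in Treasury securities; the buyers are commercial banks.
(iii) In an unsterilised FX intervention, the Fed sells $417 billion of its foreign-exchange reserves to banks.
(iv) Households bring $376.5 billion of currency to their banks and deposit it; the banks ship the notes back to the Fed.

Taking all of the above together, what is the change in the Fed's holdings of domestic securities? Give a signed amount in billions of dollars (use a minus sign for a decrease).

+$68 billion

Asset purchase (from non-banks) $446 billion: securities added to the Fed's portfolio → +$446B.
OMO sale (to banks) $378 billion: securities removed from the Fed's portfolio → −$378B.
FX sale $417 billion: the Fed's securities portfolio is untouched → 0.
Currency deposit $376.5 billion: the Fed's securities portfolio is untouched → 0.
Net: 446 − 378 + 0 + 0 = +$68 billion.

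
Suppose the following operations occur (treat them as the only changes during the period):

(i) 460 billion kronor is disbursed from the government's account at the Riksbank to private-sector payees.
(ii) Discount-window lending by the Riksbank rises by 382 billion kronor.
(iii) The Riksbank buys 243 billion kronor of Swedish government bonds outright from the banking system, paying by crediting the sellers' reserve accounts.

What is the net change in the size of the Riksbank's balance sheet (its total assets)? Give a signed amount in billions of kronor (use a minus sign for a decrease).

+625 billion

Government spending 460 billion kronor: only the composition of liabilities changes → 0.
Discount-window loan 382 billion kronor: a Riksbank asset is acquired → +382B.
OMO purchase (from banks) 243 billion kronor: a Riksbank asset is acquired → +243B.
Net: 0 + 382 + 243 = +625 billion.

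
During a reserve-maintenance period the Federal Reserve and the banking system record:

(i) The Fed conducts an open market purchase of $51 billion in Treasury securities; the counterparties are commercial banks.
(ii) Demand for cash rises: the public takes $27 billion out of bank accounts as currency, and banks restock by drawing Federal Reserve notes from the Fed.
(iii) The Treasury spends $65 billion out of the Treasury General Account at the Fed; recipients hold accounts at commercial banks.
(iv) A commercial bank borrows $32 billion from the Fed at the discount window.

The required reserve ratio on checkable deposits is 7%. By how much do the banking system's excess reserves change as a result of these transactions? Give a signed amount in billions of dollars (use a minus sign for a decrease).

OMO purchase (from banks) $51 billion: reserves +$51B, deposits 0.
Currency withdrawal $27 billion: reserves −$27B, deposits −$27B.
Government spending $65 billion: reserves +$65B, deposits +$65B.
Discount-window loan $32 billion: reserves +$32B, deposits 0.
Totals: Δreserves = +$121B, Δdeposits = +$38B.
Δrequired reserves = 7% × +$38B = +$2.66B.
Δexcess reserves = Δreserves − Δrequired = +$121B − (+$2.66B) = +$118.34 billion.

+$118.34 billion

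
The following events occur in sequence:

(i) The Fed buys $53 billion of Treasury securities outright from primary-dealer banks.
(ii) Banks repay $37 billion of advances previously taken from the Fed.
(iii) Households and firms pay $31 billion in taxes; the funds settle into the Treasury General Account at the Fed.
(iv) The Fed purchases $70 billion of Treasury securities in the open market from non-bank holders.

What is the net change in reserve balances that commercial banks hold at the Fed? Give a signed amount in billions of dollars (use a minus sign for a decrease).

+$55 billion

Fed balance sheet:
  Assets:      Securities +$123B, Loans to banks −$37B
  Liabilities: Bank reserves +$55B, Government deposits +$31B
So the change in reserve balances that commercial banks hold at the Fed is +$55 billion.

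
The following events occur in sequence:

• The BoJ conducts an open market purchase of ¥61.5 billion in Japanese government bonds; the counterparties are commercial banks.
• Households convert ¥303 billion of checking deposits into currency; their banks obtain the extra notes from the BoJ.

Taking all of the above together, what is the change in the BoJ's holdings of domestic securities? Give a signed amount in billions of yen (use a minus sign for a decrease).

BoJ balance sheet:
  Assets:      Securities +¥61.5B
  Liabilities: Bank reserves −¥241.5B, Currency in circulation +¥303B
So the change in the BoJ's holdings of domestic securities is +¥61.5 billion.

+¥61.5 billion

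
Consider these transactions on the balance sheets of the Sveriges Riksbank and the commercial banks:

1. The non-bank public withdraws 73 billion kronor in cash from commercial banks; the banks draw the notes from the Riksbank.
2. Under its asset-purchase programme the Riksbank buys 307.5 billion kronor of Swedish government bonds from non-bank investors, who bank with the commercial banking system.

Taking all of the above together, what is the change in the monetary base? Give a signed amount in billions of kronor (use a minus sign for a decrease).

+307.5 billion

Currency withdrawal 73 billion kronor: just a shift between currency and reserves — both are base money → 0.
Asset purchase (from non-banks) 307.5 billion kronor: Riksbank balance sheet expands → +307.5B.
Net: 0 + 307.5 = +307.5 billion.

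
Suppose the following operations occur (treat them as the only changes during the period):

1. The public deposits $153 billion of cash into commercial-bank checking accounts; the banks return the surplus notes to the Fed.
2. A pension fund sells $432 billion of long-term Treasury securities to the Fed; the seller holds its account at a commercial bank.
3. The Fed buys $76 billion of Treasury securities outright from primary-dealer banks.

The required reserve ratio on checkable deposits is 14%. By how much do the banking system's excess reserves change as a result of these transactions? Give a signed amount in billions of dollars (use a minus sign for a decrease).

Currency deposit $153 billion: reserves +$153B, deposits +$153B.
Asset purchase (from non-banks) $432 billion: reserves +$432B, deposits +$432B.
OMO purchase (from banks) $76 billion: reserves +$76B, deposits 0.
Totals: Δreserves = +$661B, Δdeposits = +$585B.
Δrequired reserves = 14% × +$585B = +$81.9B.
Δexcess reserves = Δreserves − Δrequired = +$661B − (+$81.9B) = +$579.1 billion.

+$579.1 billion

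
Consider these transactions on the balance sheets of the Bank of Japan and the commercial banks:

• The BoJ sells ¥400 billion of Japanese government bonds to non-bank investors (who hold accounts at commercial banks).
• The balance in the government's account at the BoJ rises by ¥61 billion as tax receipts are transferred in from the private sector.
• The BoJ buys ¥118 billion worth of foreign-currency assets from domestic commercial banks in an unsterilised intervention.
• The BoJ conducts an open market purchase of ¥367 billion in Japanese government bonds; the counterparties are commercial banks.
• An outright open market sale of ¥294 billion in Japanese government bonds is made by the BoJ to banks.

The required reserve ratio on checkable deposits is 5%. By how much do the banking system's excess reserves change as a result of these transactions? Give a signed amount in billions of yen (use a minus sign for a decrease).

Asset sale (to non-banks) ¥400 billion: reserves −¥400B, deposits −¥400B.
Government account inflow ¥61 billion: reserves −¥61B, deposits −¥61B.
FX purchase ¥118 billion: reserves +¥118B, deposits 0.
OMO purchase (from banks) ¥367 billion: reserves +¥367B, deposits 0.
OMO sale (to banks) ¥294 billion: reserves −¥294B, deposits 0.
Totals: Δreserves = −¥270B, Δdeposits = −¥461B.
Δrequired reserves = 5% × −¥461B = −¥23.05B.
Δexcess reserves = Δreserves − Δrequired = −¥270B − (−¥23.05B) = -¥246.95 billion.

-¥246.95 billion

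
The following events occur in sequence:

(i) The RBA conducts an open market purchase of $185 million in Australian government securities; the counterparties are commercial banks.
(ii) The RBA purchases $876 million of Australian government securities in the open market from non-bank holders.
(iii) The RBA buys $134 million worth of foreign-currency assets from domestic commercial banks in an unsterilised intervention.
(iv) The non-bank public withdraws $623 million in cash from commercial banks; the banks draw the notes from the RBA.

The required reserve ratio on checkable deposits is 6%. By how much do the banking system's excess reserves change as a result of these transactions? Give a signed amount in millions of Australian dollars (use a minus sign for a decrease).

+$556.82 million

OMO purchase (from banks) $185 million: reserves +$185M, deposits 0.
Asset purchase (from non-banks) $876 million: reserves +$876M, deposits +$876M.
FX purchase $134 million: reserves +$134M, deposits 0.
Currency withdrawal $623 million: reserves −$623M, deposits −$623M.
Totals: Δreserves = +$572M, Δdeposits = +$253M.
Δrequired reserves = 6% × +$253M = +$15.18M.
Δexcess reserves = Δreserves − Δrequired = +$572M − (+$15.18M) = +$556.82 million.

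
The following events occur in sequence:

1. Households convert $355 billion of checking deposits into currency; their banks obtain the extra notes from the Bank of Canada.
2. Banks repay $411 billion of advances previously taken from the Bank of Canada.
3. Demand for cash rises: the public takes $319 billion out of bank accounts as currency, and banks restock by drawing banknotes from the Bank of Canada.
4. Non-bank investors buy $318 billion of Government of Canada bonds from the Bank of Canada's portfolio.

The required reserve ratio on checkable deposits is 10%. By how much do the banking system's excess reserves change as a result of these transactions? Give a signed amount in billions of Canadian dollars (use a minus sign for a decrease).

Currency withdrawal $355 billion: reserves −$355B, deposits −$355B.
Discount-window repayment $411 billion: reserves −$411B, deposits 0.
Currency withdrawal $319 billion: reserves −$319B, deposits −$319B.
Asset sale (to non-banks) $318 billion: reserves −$318B, deposits −$318B.
Totals: Δreserves = −$1403B, Δdeposits = −$992B.
Δrequired reserves = 10% × −$992B = −$99.2B.
Δexcess reserves = Δreserves − Δrequired = −$1403B − (−$99.2B) = -$1303.8 billion.

-$1303.8 billion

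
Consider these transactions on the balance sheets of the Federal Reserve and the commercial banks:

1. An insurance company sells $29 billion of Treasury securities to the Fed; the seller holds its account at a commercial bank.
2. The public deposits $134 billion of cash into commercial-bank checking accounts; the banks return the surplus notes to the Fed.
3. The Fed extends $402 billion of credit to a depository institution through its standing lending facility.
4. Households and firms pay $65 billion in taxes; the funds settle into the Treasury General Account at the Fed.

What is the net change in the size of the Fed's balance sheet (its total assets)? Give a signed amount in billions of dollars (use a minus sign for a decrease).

Fed balance sheet:
  Assets:      Securities +$29B, Loans to banks +$402B
  Liabilities: Bank reserves +$500B, Currency in circulation −$134B, Government deposits +$65B
Change in total Fed assets = +$431 billion.

+$431 billion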